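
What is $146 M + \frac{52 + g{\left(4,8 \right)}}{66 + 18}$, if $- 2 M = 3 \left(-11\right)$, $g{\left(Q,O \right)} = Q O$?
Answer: $2410$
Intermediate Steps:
$g{\left(Q,O \right)} = O Q$
$M = \frac{33}{2}$ ($M = - \frac{3 \left(-11\right)}{2} = \left(- \frac{1}{2}\right) \left(-33\right) = \frac{33}{2} \approx 16.5$)
$146 M + \frac{52 + g{\left(4,8 \right)}}{66 + 18} = 146 \cdot \frac{33}{2} + \frac{52 + 8 \cdot 4}{66 + 18} = 2409 + \frac{52 + 32}{84} = 2409 + 84 \cdot \frac{1}{84} = 2409 + 1 = 2410$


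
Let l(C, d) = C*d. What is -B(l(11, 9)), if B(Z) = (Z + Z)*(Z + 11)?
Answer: -21780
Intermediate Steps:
B(Z) = 2*Z*(11 + Z) (B(Z) = (2*Z)*(11 + Z) = 2*Z*(11 + Z))
-B(l(11, 9)) = -2*11*9*(11 + 11*9) = -2*99*(11 + 99) = -2*99*110 = -1*21780 = -21780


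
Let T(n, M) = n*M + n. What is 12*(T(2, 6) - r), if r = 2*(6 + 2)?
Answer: -24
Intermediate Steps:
T(n, M) = n + M*n (T(n, M) = M*n + n = n + M*n)
r = 16 (r = 2*8 = 16)
12*(T(2, 6) - r) = 12*(2*(1 + 6) - 1*16) = 12*(2*7 - 16) = 12*(14 - 16) = 12*(-2) = -24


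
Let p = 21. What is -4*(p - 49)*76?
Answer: 8512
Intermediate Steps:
-4*(p - 49)*76 = -4*(21 - 49)*76 = -4*(-28)*76 = 112*76 = 8512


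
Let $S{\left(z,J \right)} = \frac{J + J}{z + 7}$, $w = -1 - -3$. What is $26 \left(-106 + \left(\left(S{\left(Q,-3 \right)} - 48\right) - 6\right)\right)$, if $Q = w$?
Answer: $- \frac{12532}{3} \approx -4177.3$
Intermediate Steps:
$w = 2$ ($w = -1 + 3 = 2$)
$Q = 2$
$S{\left(z,J \right)} = \frac{2 J}{7 + z}$
$26 \left(-106 + \left(\left(S{\left(Q,-3 \right)} - 48\right) - 6\right)\right) = 26 \left(-106 - \left(54 + \frac{6}{7 + 2}\right)\right) = 26 \left(-106 - \left(54 + \frac{2}{3}\right)\right) = 26 \left(-106 - \frac{164}{3}\right) = 26 \left(- \frac{482}{3}\right) = - \frac{12532}{3}$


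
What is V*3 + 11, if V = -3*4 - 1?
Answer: -28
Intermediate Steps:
V = -13 (V = -12 - 1 = -13)
V*3 + 11 = -13*3 + 11 = -39 + 11 = -28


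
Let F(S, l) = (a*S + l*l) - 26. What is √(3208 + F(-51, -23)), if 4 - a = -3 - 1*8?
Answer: √2946 ≈ 54.277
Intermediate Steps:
a = 15 (a = 4 - (-3 - 1*8) = 4 - (-3 - 8) = 4 - 1*(-11) = 4 + 11 = 15)
F(S, l) = -26 + l² + 15*S (F(S, l) = (15*S + l*l) - 26 = (15*S + l²) - 26 = (l² + 15*S) - 26 = -26 + l² + 15*S)
√(3208 + F(-51, -23)) = √(3208 + (-26 + (-23)² + 15*(-51))) = √(3208 + (-26 + 529 - 765)) = √(3208 - 262) = √2946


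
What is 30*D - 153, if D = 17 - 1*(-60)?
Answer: 2157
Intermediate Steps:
D = 77 (D = 17 + 60 = 77)
30*D - 153 = 30*77 - 153 = 2310 - 153 = 2157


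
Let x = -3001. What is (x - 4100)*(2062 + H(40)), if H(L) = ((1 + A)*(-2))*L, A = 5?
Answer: -11233782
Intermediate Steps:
H(L) = -12*L (H(L) = ((1 + 5)*(-2))*L = (6*(-2))*L = -12*L)
(x - 4100)*(2062 + H(40)) = (-3001 - 4100)*(2062 - 12*40) = -7101*(2062 - 480) = -7101*1582 = -11233782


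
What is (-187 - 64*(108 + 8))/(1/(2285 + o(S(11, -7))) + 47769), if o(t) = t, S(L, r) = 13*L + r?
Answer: -18426231/115648750 ≈ -0.15933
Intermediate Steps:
S(L, r) = r + 13*L
(-187 - 64*(108 + 8))/(1/(2285 + o(S(11, -7))) + 47769) = (-187 - 64*(108 + 8))/(1/(2285 + (-7 + 13*11)) + 47769) = (-187 - 64*116)/(1/(2285 + (-7 + 143)) + 47769) = (-187 - 7424)/(1/(2285 + 136) + 47769) = -7611/(1/2421 + 47769) = -7611/115648750/2421 = -7611*2421/115648750 = -18426231/115648750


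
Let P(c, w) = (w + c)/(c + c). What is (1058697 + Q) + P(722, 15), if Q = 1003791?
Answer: 2978233409/1444 ≈ 2.0625e+6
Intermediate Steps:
P(c, w) = (c + w)/(2*c) (P(c, w) = (c + w)/((2*c)) = (c + w)*(1/(2*c)) = (c + w)/(2*c))
(1058697 + Q) + P(722, 15) = (1058697 + 1003791) + (1/2)*(722 + 15)/722 = 2062488 + (1/2)*(1/722)*737 = 2062488 + 737/1444 = 2978233409/1444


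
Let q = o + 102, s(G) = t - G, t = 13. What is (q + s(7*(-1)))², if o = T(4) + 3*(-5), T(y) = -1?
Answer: 11236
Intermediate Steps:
s(G) = 13 - G
o = -16 (o = -1 + 3*(-5) = -1 - 15 = -16)
q = 86 (q = -16 + 102 = 86)
(q + s(7*(-1)))² = (86 + (13 - 7*(-1)))² = (86 + (13 - 1*(-7)))² = (86 + (13 + 7))² = (86 + 20)² = 106² = 11236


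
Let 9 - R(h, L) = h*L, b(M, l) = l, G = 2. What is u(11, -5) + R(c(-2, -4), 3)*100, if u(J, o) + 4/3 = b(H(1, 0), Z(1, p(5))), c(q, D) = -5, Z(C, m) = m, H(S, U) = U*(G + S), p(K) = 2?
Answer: 7202/3 ≈ 2400.7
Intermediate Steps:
H(S, U) = U*(2 + S)
R(h, L) = 9 - L*h (R(h, L) = 9 - h*L = 9 - L*h)
u(J, o) = ⅔ (u(J, o) = -4/3 + 2 = ⅔)
u(11, -5) + R(c(-2, -4), 3)*100 = ⅔ + (9 - 1*3*(-5))*100 = ⅔ + (9 + 15)*100 = ⅔ + 24*100 = ⅔ + 2400 = 7202/3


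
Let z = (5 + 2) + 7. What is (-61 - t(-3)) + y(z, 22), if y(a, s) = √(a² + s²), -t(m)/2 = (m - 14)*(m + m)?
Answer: 143 + 2*√170 ≈ 169.08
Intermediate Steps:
t(m) = -4*m*(-14 + m) (t(m) = -2*(m - 14)*(m + m) = -2*(-14 + m)*2*m = -4*m*(-14 + m))
z = 14 (z = 7 + 7 = 14)
(-61 - t(-3)) + y(z, 22) = (-61 - 4*(-3)*(14 - 1*(-3))) + √(14² + 22²) = (-61 - 4*(-3)*(14 + 3)) + √(196 + 484) = (-61 - 4*(-3)*17) + √680 = (-61 - 1*(-204)) + 2*√170 = (-61 + 204) + 2*√170 = 143 + 2*√170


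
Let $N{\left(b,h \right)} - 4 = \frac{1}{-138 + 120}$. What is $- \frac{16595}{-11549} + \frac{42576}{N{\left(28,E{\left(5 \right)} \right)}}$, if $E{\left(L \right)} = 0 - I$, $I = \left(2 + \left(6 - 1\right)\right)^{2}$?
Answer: $\frac{8851962277}{819979} \approx 10795.0$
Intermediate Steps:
$I = 49$ ($I = \left(2 + \left(6 - 1\right)\right)^{2} = \left(2 + 5\right)^{2} = 7^{2} = 49$)
$E{\left(L \right)} = -49$ ($E{\left(L \right)} = 0 - 49 = -49$)
$N{\left(b,h \right)} = \frac{71}{18}$ ($N{\left(b,h \right)} = 4 + \frac{1}{-138 + 120} = 4 + \frac{1}{-18} = 4 - \frac{1}{18} = \frac{71}{18}$)
$- \frac{16595}{-11549} + \frac{42576}{N{\left(28,E{\left(5 \right)} \right)}} = - \frac{16595}{-11549} + \frac{42576}{\frac{71}{18}} = \left(-16595\right) \left(- \frac{1}{11549}\right) + 42576 \cdot \frac{18}{71} = \frac{16595}{11549} + \frac{766368}{71} = \frac{8851962277}{819979}$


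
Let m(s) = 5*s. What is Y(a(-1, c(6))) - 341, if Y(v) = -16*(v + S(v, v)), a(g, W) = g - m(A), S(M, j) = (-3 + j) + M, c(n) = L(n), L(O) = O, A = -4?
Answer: -1205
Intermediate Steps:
c(n) = n
S(M, j) = -3 + M + j
a(g, W) = 20 + g (a(g, W) = g - 5*(-4) = g - 1*(-20) = g + 20 = 20 + g)
Y(v) = 48 - 48*v (Y(v) = -16*(v + (-3 + v + v)) = -16*(v + (-3 + 2*v)) = -16*(-3 + 3*v) = 48 - 48*v)
Y(a(-1, c(6))) - 341 = (48 - 48*(20 - 1)) - 341 = (48 - 48*19) - 341 = (48 - 912) - 341 = -864 - 341 = -1205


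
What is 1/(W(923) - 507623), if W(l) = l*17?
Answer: -1/491932 ≈ -2.0328e-6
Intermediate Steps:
W(l) = 17*l
1/(W(923) - 507623) = 1/(17*923 - 507623) = 1/(15691 - 507623) = 1/(-491932) = -1/491932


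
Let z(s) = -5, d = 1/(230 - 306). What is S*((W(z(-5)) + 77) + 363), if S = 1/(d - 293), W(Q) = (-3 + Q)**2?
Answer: -12768/7423 ≈ -1.7201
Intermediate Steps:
d = -1/76 (d = 1/(-76) = -1/76 ≈ -0.013158)
S = -76/22269 (S = 1/(-1/76 - 293) = 1/(-22269/76) = -76/22269 ≈ -0.0034128)
S*((W(z(-5)) + 77) + 363) = -76*(((-3 - 5)**2 + 77) + 363)/22269 = -76*(((-8)**2 + 77) + 363)/22269 = -76*((64 + 77) + 363)/22269 = -76*(141 + 363)/22269 = -76/22269*504 = -12768/7423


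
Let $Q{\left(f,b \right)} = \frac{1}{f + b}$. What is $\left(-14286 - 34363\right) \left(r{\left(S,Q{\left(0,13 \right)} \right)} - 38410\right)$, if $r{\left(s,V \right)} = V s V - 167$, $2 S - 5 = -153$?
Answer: $\frac{317171387963}{169} \approx 1.8768 \cdot 10^{9}$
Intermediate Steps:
$S = -74$ ($S = \frac{5}{2} + \frac{1}{2} \left(-153\right) = \frac{5}{2} - \frac{153}{2} = -74$)
$Q{\left(f,b \right)} = \frac{1}{b + f}$
$r{\left(s,V \right)} = -167 + s V^{2}$ ($r{\left(s,V \right)} = s V^{2} - 167 = -167 + s V^{2}$)
$\left(-14286 - 34363\right) \left(r{\left(S,Q{\left(0,13 \right)} \right)} - 38410\right) = \left(-14286 - 34363\right) \left(\left(-167 - 74 \left(\frac{1}{13 + 0}\right)^{2}\right) - 38410\right) = - 48649 \left(\left(-167 - 74 \left(\frac{1}{13}\right)^{2}\right) - 38410\right) = - 48649 \left(\left(-167 - \frac{74}{169}\right) - 38410\right) = - 48649 \left(- \frac{28297}{169} - 38410\right) = \left(-48649\right) \left(- \frac{6519587}{169}\right) = \frac{317171387963}{169}$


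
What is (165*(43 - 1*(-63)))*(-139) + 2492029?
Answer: 60919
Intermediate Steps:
(165*(43 - 1*(-63)))*(-139) + 2492029 = (165*(43 + 63))*(-139) + 2492029 = (165*106)*(-139) + 2492029 = 17490*(-139) + 2492029 = -2431110 + 2492029 = 60919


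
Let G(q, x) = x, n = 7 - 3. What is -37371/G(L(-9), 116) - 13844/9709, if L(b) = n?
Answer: -364440943/1126244 ≈ -323.59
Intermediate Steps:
n = 4
L(b) = 4
-37371/G(L(-9), 116) - 13844/9709 = -37371/116 - 13844/9709 = -364440943/1126244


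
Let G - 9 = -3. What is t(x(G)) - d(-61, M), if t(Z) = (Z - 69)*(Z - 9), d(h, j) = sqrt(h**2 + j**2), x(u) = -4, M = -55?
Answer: 949 - sqrt(6746) ≈ 866.87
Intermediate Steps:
G = 6 (G = 9 - 3 = 6)
t(Z) = (-69 + Z)*(-9 + Z)
t(x(G)) - d(-61, M) = (621 + (-4)**2 - 78*(-4)) - sqrt((-61)**2 + (-55)**2) = (621 + 16 + 312) - sqrt(3721 + 3025) = 949 - sqrt(6746)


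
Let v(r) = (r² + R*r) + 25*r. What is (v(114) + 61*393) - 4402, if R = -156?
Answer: 17633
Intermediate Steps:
v(r) = r² - 131*r (v(r) = (r² - 156*r) + 25*r = r² - 131*r)
(v(114) + 61*393) - 4402 = (114*(-131 + 114) + 61*393) - 4402 = (114*(-17) + 23973) - 4402 = (-1938 + 23973) - 4402 = 22035 - 4402 = 17633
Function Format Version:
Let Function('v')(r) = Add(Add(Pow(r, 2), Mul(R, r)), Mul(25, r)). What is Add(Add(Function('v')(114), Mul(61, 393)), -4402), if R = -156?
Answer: 17633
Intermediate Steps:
Function('v')(r) = Add(Pow(r, 2), Mul(-131, r)) (Function('v')(r) = Add(Add(Pow(r, 2), Mul(-156, r)), Mul(25, r)) = Add(Pow(r, 2), Mul(-131, r)))
Add(Add(Function('v')(114), Mul(61, 393)), -4402) = Add(Add(Mul(114, Add(-131, 114)), Mul(61, 393)), -4402) = Add(Add(Mul(114, -17), 23973), -4402) = Add(Add(-1938, 23973), -4402) = Add(22035, -4402) = 17633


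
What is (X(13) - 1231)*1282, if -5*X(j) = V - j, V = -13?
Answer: -7857378/5 ≈ -1.5715e+6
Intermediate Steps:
X(j) = 13/5 + j/5 (X(j) = -(-13 - j)/5 = 13/5 + j/5)
(X(13) - 1231)*1282 = ((13/5 + (⅕)*13) - 1231)*1282 = ((13/5 + 13/5) - 1231)*1282 = (26/5 - 1231)*1282 = -6129/5*1282 = -7857378/5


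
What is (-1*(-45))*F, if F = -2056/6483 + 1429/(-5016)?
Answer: -97885515/3613192 ≈ -27.091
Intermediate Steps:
F = -6525701/10839576 (F = -2056*1/6483 + 1429*(-1/5016) = -2056/6483 - 1429/5016 = -6525701/10839576 ≈ -0.60203)
(-1*(-45))*F = -1*(-45)*(-6525701/10839576) = 45*(-6525701/10839576) = -97885515/3613192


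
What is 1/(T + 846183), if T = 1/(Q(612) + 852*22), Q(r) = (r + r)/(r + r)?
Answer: 18745/15861700336 ≈ 1.1818e-6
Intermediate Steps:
Q(r) = 1 (Q(r) = (2*r)/((2*r)) = (2*r)*(1/(2*r)) = 1)
T = 1/18745 (T = 1/(1 + 852*22) = 1/(1 + 18744) = 1/18745 ≈ 5.3348e-5)
1/(T + 846183) = 1/(1/18745 + 846183) = 1/(15861700336/18745) = 18745/15861700336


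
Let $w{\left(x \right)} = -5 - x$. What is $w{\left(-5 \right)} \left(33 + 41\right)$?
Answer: $0$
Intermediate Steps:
$w{\left(-5 \right)} \left(33 + 41\right) = \left(-5 - -5\right) \left(33 + 41\right) = \left(-5 + 5\right) 74 = 0 \cdot 74 = 0$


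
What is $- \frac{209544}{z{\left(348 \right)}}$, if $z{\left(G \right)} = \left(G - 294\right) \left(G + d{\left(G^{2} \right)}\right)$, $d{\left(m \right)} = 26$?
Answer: $- \frac{17462}{1683} \approx -10.376$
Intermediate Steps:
$z{\left(G \right)} = \left(-294 + G\right) \left(26 + G\right)$ ($z{\left(G \right)} = \left(G - 294\right) \left(G + 26\right) = \left(-294 + G\right) \left(26 + G\right)$)
$- \frac{209544}{z{\left(348 \right)}} = - \frac{209544}{-7644 + 348^{2} - 93264} = - \frac{209544}{-7644 + 121104 - 93264} = - \frac{209544}{20196} = \left(-209544\right) \frac{1}{20196} = - \frac{17462}{1683}$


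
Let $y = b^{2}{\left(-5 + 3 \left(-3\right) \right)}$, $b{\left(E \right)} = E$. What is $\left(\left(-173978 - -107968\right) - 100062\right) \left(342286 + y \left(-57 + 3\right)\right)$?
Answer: $-55086414544$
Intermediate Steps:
$y = 196$ ($y = \left(-5 + 3 \left(-3\right)\right)^{2} = \left(-5 - 9\right)^{2} = \left(-14\right)^{2} = 196$)
$\left(\left(-173978 - -107968\right) - 100062\right) \left(342286 + y \left(-57 + 3\right)\right) = \left(\left(-173978 - -107968\right) - 100062\right) \left(342286 + 196 \left(-57 + 3\right)\right) = \left(\left(-173978 + 107968\right) - 100062\right) \left(342286 + 196 \left(-54\right)\right) = \left(-66010 - 100062\right) \left(342286 - 10584\right) = \left(-166072\right) 331702 = -55086414544$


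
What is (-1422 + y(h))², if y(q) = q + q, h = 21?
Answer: 1904400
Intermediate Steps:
y(q) = 2*q
(-1422 + y(h))² = (-1422 + 2*21)² = (-1422 + 42)² = (-1380)² = 1904400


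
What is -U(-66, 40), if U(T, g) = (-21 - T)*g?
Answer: -1800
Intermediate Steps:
U(T, g) = g*(-21 - T)
-U(-66, 40) = -(-1)*40*(21 - 66) = -(-1)*40*(-45) = -1*1800 = -1800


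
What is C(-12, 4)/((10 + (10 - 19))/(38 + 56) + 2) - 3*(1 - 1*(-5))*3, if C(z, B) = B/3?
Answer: -30242/567 ≈ -53.337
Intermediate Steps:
C(z, B) = B/3 (C(z, B) = B*(⅓) = B/3)
C(-12, 4)/((10 + (10 - 19))/(38 + 56) + 2) - 3*(1 - 1*(-5))*3 = ((⅓)*4)/((10 + (10 - 19))/(38 + 56) + 2) - 3*(1 - 1*(-5))*3 = (4/3)/((10 - 9)/94 + 2) - 3*(1 + 5)*3 = (4/3)/(1*(1/94) + 2) - 3*6*3 = (4/3)/(1/94 + 2) - 18*3 = (4/3)/(189/94) - 54 = (94/189)*(4/3) - 54 = 376/567 - 54 = -30242/567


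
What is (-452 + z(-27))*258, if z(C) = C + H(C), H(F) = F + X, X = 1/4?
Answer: -260967/2 ≈ -1.3048e+5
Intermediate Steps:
X = ¼ ≈ 0.25000
H(F) = ¼ + F (H(F) = F + ¼ = ¼ + F)
z(C) = ¼ + 2*C (z(C) = C + (¼ + C) = ¼ + 2*C)
(-452 + z(-27))*258 = (-452 + (¼ + 2*(-27)))*258 = (-452 + (¼ - 54))*258 = (-452 - 215/4)*258 = -2023/4*258 = -260967/2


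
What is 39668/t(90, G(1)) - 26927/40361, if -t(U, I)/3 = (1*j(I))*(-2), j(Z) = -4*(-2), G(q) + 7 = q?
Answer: 399936913/484332 ≈ 825.75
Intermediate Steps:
G(q) = -7 + q
j(Z) = 8
t(U, I) = 48 (t(U, I) = -3*1*8*(-2) = -24*(-2) = -3*(-16) = 48)
39668/t(90, G(1)) - 26927/40361 = 39668/48 - 26927/40361 = 39668*(1/48) - 26927*1/40361 = 9917/12 - 26927/40361 = 399936913/484332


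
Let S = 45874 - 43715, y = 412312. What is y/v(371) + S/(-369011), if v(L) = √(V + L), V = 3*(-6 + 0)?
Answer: -2159/369011 + 412312*√353/353 ≈ 21945.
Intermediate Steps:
S = 2159
V = -18 (V = 3*(-6) = -18)
v(L) = √(-18 + L)
y/v(371) + S/(-369011) = 412312/(√(-18 + 371)) + 2159/(-369011) = 412312/(√353) + 2159*(-1/369011) = 412312*(√353/353) - 2159/369011 = 412312*√353/353 - 2159/369011 = -2159/369011 + 412312*√353/353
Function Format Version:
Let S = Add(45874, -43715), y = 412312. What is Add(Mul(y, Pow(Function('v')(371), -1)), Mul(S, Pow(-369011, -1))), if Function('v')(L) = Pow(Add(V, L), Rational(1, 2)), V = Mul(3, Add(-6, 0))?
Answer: Add(Rational(-2159, 369011), Mul(Rational(412312, 353), Pow(353, Rational(1, 2)))) ≈ 21945.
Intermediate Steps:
S = 2159
V = -18 (V = Mul(3, -6) = -18)
Function('v')(L) = Pow(Add(-18, L), Rational(1, 2))
Add(Mul(y, Pow(Function('v')(371), -1)), Mul(S, Pow(-369011, -1))) = Add(Mul(412312, Pow(Pow(Add(-18, 371), Rational(1, 2)), -1)), Mul(2159, Pow(-369011, -1))) = Add(Mul(412312, Pow(Pow(353, Rational(1, 2)), -1)), Mul(2159, Rational(-1, 369011))) = Add(Mul(412312, Mul(Rational(1, 353), Pow(353, Rational(1, 2)))), Rational(-2159, 369011)) = Add(Mul(Rational(412312, 353), Pow(353, Rational(1, 2))), Rational(-2159, 369011)) = Add(Rational(-2159, 369011), Mul(Rational(412312, 353), Pow(353, Rational(1, 2))))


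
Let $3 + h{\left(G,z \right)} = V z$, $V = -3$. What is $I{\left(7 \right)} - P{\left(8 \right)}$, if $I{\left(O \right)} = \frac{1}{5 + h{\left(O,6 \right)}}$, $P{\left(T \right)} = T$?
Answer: $- \frac{129}{16} \approx -8.0625$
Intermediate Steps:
$h{\left(G,z \right)} = -3 - 3 z$
$I{\left(O \right)} = - \frac{1}{16}$ ($I{\left(O \right)} = \frac{1}{5 - 21} = \frac{1}{-16} = - \frac{1}{16}$)
$I{\left(7 \right)} - P{\left(8 \right)} = - \frac{1}{16} - 8 = - \frac{129}{16}$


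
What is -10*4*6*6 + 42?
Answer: -1398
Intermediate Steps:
-10*4*6*6 + 42 = -240*6 + 42 = -10*144 + 42 = -1440 + 42 = -1398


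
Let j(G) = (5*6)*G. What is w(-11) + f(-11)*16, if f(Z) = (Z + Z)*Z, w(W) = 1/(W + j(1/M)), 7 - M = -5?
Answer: 65822/17 ≈ 3871.9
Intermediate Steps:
M = 12 (M = 7 - 1*(-5) = 7 + 5 = 12)
j(G) = 30*G
w(W) = 1/(5/2 + W) (w(W) = 1/(W + 30/12) = 1/(W + 30*(1/12)) = 1/(W + 5/2) = 1/(5/2 + W))
f(Z) = 2*Z² (f(Z) = (2*Z)*Z = 2*Z²)
w(-11) + f(-11)*16 = 2/(5 + 2*(-11)) + (2*(-11)²)*16 = 2/(5 - 22) + (2*121)*16 = 2/(-17) + 242*16 = 2*(-1/17) + 3872 = -2/17 + 3872 = 65822/17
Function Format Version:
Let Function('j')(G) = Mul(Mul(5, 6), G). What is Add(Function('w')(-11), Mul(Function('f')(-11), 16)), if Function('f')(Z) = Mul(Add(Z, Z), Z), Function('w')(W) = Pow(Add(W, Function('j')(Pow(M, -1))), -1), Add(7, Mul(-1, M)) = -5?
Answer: Rational(65822, 17) ≈ 3871.9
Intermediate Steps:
M = 12 (M = Add(7, Mul(-1, -5)) = Add(7, 5) = 12)
Function('j')(G) = Mul(30, G)
Function('w')(W) = Pow(Add(Rational(5, 2), W), -1) (Function('w')(W) = Pow(Add(W, Mul(30, Pow(12, -1))), -1) = Pow(Add(W, Mul(30, Rational(1, 12))), -1) = Pow(Add(W, Rational(5, 2)), -1) = Pow(Add(Rational(5, 2), W), -1))
Function('f')(Z) = Mul(2, Pow(Z, 2)) (Function('f')(Z) = Mul(Mul(2, Z), Z) = Mul(2, Pow(Z, 2)))
Add(Function('w')(-11), Mul(Function('f')(-11), 16)) = Add(Mul(2, Pow(Add(5, Mul(2, -11)), -1)), Mul(Mul(2, Pow(-11, 2)), 16)) = Add(Mul(2, Pow(Add(5, -22), -1)), Mul(Mul(2, 121), 16)) = Add(Mul(2, Pow(-17, -1)), Mul(242, 16)) = Add(Mul(2, Rational(-1, 17)), 3872) = Add(Rational(-2, 17), 3872) = Rational(65822, 17)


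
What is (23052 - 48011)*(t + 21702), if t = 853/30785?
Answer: -16675031101157/30785 ≈ -5.4166e+8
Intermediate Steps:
t = 853/30785 (t = 853*(1/30785) = 853/30785 ≈ 0.027708)
(23052 - 48011)*(t + 21702) = (23052 - 48011)*(853/30785 + 21702) = -24959*668096923/30785 = -16675031101157/30785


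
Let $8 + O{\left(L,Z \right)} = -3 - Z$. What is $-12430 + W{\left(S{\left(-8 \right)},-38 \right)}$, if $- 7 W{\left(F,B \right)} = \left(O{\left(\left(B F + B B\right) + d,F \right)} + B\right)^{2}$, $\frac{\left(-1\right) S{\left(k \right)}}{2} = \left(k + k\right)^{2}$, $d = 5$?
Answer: $- \frac{301379}{7} \approx -43054.0$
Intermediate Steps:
$O{\left(L,Z \right)} = -11 - Z$ ($O{\left(L,Z \right)} = -8 - \left(3 + Z\right) = -11 - Z$)
$S{\left(k \right)} = - 8 k^{2}$ ($S{\left(k \right)} = - 2 \left(k + k\right)^{2} = - 2 \left(2 k\right)^{2} = - 2 \cdot 4 k^{2} = - 8 k^{2}$)
$W{\left(F,B \right)} = - \frac{\left(-11 + B - F\right)^{2}}{7}$ ($W{\left(F,B \right)} = - \frac{\left(\left(-11 - F\right) + B\right)^{2}}{7} = - \frac{\left(-11 + B - F\right)^{2}}{7}$)
$-12430 + W{\left(S{\left(-8 \right)},-38 \right)} = -12430 - \frac{\left(11 - 8 \left(-8\right)^{2} - -38\right)^{2}}{7} = -12430 - \frac{\left(11 - 512 + 38\right)^{2}}{7} = -12430 - \frac{\left(-463\right)^{2}}{7} = -12430 - \frac{214369}{7} = - \frac{301379}{7}$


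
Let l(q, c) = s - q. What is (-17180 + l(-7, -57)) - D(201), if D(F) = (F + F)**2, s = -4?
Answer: -178781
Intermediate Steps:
l(q, c) = -4 - q
D(F) = 4*F**2 (D(F) = (2*F)**2 = 4*F**2)
(-17180 + l(-7, -57)) - D(201) = (-17180 + (-4 - 1*(-7))) - 4*201**2 = (-17180 + (-4 + 7)) - 4*40401 = (-17180 + 3) - 1*161604 = -17177 - 161604 = -178781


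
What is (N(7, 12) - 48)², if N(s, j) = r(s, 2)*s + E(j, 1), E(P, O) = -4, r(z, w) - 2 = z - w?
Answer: 9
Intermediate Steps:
r(z, w) = 2 + z - w (r(z, w) = 2 + (z - w) = 2 + z - w)
N(s, j) = -4 + s² (N(s, j) = (2 + s - 1*2)*s - 4 = (2 + s - 2)*s - 4 = s*s - 4 = s² - 4 = -4 + s²)
(N(7, 12) - 48)² = ((-4 + 7²) - 48)² = ((-4 + 49) - 48)² = (45 - 48)² = (-3)² = 9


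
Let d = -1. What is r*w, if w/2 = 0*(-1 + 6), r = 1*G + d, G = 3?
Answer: 0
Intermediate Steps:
r = 2 (r = 1*3 - 1 = 3 - 1 = 2)
w = 0 (w = 2*(0*(-1 + 6)) = 2*(0*5) = 2*0 = 0)
r*w = 2*0 = 0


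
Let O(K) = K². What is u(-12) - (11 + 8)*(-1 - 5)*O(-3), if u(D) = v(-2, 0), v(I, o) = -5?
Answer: 1021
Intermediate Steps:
u(D) = -5
u(-12) - (11 + 8)*(-1 - 5)*O(-3) = -5 - (11 + 8)*(-1 - 5)*(-3)² = -5 - 19*(-6*9) = -5 - 19*(-54) = -5 - 1*(-1026) = -5 + 1026 = 1021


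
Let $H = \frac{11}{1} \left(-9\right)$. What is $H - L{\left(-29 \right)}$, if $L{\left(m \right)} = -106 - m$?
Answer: $-22$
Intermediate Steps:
$H = -99$ ($H = 11 \cdot 1 \left(-9\right) = 11 \left(-9\right) = -99$)
$H - L{\left(-29 \right)} = -99 - \left(-106 - -29\right) = -99 - \left(-106 + 29\right) = -99 - -77 = -99 + 77 = -22$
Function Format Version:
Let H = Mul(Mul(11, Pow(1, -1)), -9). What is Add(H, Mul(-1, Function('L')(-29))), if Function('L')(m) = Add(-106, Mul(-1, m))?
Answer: -22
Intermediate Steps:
H = -99 (H = Mul(Mul(11, 1), -9) = Mul(11, -9) = -99)
Add(H, Mul(-1, Function('L')(-29))) = Add(-99, Mul(-1, Add(-106, Mul(-1, -29)))) = Add(-99, Mul(-1, Add(-106, 29))) = Add(-99, Mul(-1, -77)) = Add(-99, 77) = -22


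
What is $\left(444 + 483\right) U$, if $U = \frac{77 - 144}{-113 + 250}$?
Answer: $- \frac{62109}{137} \approx -453.35$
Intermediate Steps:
$U = - \frac{67}{137} \approx -0.48905$
$\left(444 + 483\right) U = \left(444 + 483\right) \left(- \frac{67}{137}\right) = 927 \left(- \frac{67}{137}\right) = - \frac{62109}{137}$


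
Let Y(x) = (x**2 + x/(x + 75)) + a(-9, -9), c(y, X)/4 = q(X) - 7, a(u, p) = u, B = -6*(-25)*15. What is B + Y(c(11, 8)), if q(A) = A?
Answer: 178307/79 ≈ 2257.1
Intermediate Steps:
B = 2250 (B = 150*15 = 2250)
c(y, X) = -28 + 4*X (c(y, X) = 4*(X - 7) = 4*(-7 + X) = -28 + 4*X)
Y(x) = -9 + x**2 + x/(75 + x) (Y(x) = (x**2 + x/(x + 75)) - 9 = (x**2 + x/(75 + x)) - 9 = -9 + x**2 + x/(75 + x))
B + Y(c(11, 8)) = 2250 + (-675 + (-28 + 4*8)**3 - 8*(-28 + 4*8) + 75*(-28 + 4*8)**2)/(75 + (-28 + 4*8)) = 2250 + (-675 + (-28 + 32)**3 - 8*(-28 + 32) + 75*(-28 + 32)**2)/(75 + (-28 + 32)) = 2250 + (-675 + 4**3 - 8*4 + 75*4**2)/(75 + 4) = 2250 + (-675 + 64 - 32 + 75*16)/79 = 2250 + (-675 + 64 - 32 + 1200)/79 = 2250 + (1/79)*557 = 2250 + 557/79 = 178307/79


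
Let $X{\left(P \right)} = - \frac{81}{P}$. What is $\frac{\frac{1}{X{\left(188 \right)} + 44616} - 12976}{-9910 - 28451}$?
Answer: $\frac{108839145364}{321761595447} \approx 0.33826$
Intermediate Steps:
$\frac{\frac{1}{X{\left(188 \right)} + 44616} - 12976}{-9910 - 28451} = \frac{\frac{1}{- \frac{81}{188} + 44616} - 12976}{-9910 - 28451} = \frac{\frac{1}{\left(-81\right) \frac{1}{188} + 44616} - 12976}{-38361} = \left(\frac{1}{- \frac{81}{188} + 44616} - 12976\right) \left(- \frac{1}{38361}\right) = \left(\frac{1}{\frac{8387727}{188}} - 12976\right) \left(- \frac{1}{38361}\right) = \left(\frac{188}{8387727} - 12976\right) \left(- \frac{1}{38361}\right) = \left(- \frac{108839145364}{8387727}\right) \left(- \frac{1}{38361}\right) = \frac{108839145364}{321761595447}$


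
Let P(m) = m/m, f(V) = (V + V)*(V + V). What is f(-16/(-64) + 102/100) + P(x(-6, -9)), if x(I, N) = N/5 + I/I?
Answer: 18629/2500 ≈ 7.4516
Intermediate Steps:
f(V) = 4*V² (f(V) = (2*V)*(2*V) = 4*V²)
x(I, N) = 1 + N/5 (x(I, N) = N*(⅕) + 1 = N/5 + 1 = 1 + N/5)
P(m) = 1
f(-16/(-64) + 102/100) + P(x(-6, -9)) = 4*(-16/(-64) + 102/100)² + 1 = 4*(-16*(-1/64) + 102*(1/100))² + 1 = 4*(¼ + 51/50)² + 1 = 4*(127/100)² + 1 = 4*(16129/10000) + 1 = 16129/2500 + 1 = 18629/2500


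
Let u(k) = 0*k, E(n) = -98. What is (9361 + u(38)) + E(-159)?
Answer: 9263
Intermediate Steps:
u(k) = 0
(9361 + u(38)) + E(-159) = (9361 + 0) - 98 = 9361 - 98 = 9263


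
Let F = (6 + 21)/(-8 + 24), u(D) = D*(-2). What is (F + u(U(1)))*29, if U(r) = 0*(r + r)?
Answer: 783/16 ≈ 48.938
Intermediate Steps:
U(r) = 0 (U(r) = 0*(2*r) = 0)
u(D) = -2*D
F = 27/16 ≈ 1.6875
(F + u(U(1)))*29 = (27/16 - 2*0)*29 = (27/16 + 0)*29 = (27/16)*29 = 783/16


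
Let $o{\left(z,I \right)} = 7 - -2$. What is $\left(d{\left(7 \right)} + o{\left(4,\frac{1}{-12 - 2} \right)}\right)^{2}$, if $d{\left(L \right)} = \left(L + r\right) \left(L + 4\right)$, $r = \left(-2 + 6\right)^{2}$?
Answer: $68644$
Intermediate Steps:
$r = 16$ ($r = 4^{2} = 16$)
$o{\left(z,I \right)} = 9$ ($o{\left(z,I \right)} = 7 + 2 = 9$)
$d{\left(L \right)} = \left(4 + L\right) \left(16 + L\right)$ ($d{\left(L \right)} = \left(L + 16\right) \left(L + 4\right) = \left(16 + L\right) \left(4 + L\right) = \left(4 + L\right) \left(16 + L\right)$)
$\left(d{\left(7 \right)} + o{\left(4,\frac{1}{-12 - 2} \right)}\right)^{2} = \left(\left(64 + 7^{2} + 20 \cdot 7\right) + 9\right)^{2} = \left(\left(64 + 49 + 140\right) + 9\right)^{2} = \left(253 + 9\right)^{2} = 262^{2} = 68644$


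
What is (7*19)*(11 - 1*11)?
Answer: 0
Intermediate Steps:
(7*19)*(11 - 1*11) = 133*(11 - 11) = 133*0 = 0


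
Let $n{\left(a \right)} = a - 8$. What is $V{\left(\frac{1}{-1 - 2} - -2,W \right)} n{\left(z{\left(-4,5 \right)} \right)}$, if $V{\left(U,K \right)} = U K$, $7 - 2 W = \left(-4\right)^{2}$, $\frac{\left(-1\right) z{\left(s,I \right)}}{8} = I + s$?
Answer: $120$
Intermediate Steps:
$z{\left(s,I \right)} = - 8 I - 8 s$ ($z{\left(s,I \right)} = - 8 \left(I + s\right) = - 8 I - 8 s$)
$n{\left(a \right)} = -8 + a$
$W = - \frac{9}{2}$ ($W = \frac{7}{2} - \frac{\left(-4\right)^{2}}{2} = \frac{7}{2} - 8 = - \frac{9}{2} \approx -4.5$)
$V{\left(U,K \right)} = K U$
$V{\left(\frac{1}{-1 - 2} - -2,W \right)} n{\left(z{\left(-4,5 \right)} \right)} = - \frac{9 \left(\frac{1}{-1 - 2} - -2\right)}{2} \left(-8 - 8\right) = - \frac{9 \left(\frac{1}{-3} + 2\right)}{2} \left(-8 + \left(-40 + 32\right)\right) = - \frac{9 \left(- \frac{1}{3} + 2\right)}{2} \left(-8 - 8\right) = \left(- \frac{9}{2}\right) \frac{5}{3} \left(-16\right) = \left(- \frac{15}{2}\right) \left(-16\right) = 120$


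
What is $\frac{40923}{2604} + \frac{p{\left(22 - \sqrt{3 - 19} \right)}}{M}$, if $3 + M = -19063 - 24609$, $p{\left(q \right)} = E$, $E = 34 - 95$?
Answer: $\frac{595823623}{37909900} \approx 15.717$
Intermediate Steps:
$E = -61$ ($E = 34 - 95 = -61$)
$p{\left(q \right)} = -61$
$M = -43675$ ($M = -3 - 43672 = -43675$)
$\frac{40923}{2604} + \frac{p{\left(22 - \sqrt{3 - 19} \right)}}{M} = \frac{40923}{2604} - \frac{61}{-43675} = 40923 \cdot \frac{1}{2604} - - \frac{61}{43675} = \frac{13641}{868} + \frac{61}{43675} = \frac{595823623}{37909900}$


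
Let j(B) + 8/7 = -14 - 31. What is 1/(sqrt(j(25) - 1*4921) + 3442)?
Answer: 12047/41483159 - I*sqrt(243390)/82966318 ≈ 0.00029041 - 5.9463e-6*I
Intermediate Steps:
j(B) = -323/7 (j(B) = -8/7 + (-14 - 31) = -8/7 - 45 = -323/7)
1/(sqrt(j(25) - 1*4921) + 3442) = 1/(sqrt(-323/7 - 1*4921) + 3442) = 1/(sqrt(-323/7 - 4921) + 3442) = 1/(sqrt(-34770/7) + 3442) = 1/(I*sqrt(243390)/7 + 3442) = 1/(3442 + I*sqrt(243390)/7)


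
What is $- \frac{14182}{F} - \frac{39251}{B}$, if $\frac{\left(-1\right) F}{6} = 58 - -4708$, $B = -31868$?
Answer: $\frac{393593393}{227824332} \approx 1.7276$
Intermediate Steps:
$F = -28596$ ($F = - 6 \left(58 - -4708\right) = - 6 \left(58 + 4708\right) = \left(-6\right) 4766 = -28596$)
$- \frac{14182}{F} - \frac{39251}{B} = - \frac{14182}{-28596} - \frac{39251}{-31868} = \left(-14182\right) \left(- \frac{1}{28596}\right) - - \frac{39251}{31868} = \frac{7091}{14298} + \frac{39251}{31868} = \frac{393593393}{227824332}$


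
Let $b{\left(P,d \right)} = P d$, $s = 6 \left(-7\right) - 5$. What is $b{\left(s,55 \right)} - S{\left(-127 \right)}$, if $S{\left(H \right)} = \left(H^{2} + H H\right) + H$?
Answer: $-34716$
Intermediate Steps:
$s = -47$ ($s = -42 - 5 = -47$)
$S{\left(H \right)} = H + 2 H^{2}$ ($S{\left(H \right)} = \left(H^{2} + H^{2}\right) + H = 2 H^{2} + H = H + 2 H^{2}$)
$b{\left(s,55 \right)} - S{\left(-127 \right)} = \left(-47\right) 55 - - 127 \left(1 + 2 \left(-127\right)\right) = -2585 - - 127 \left(1 - 254\right) = -2585 - \left(-127\right) \left(-253\right) = -2585 - 32131 = -34716$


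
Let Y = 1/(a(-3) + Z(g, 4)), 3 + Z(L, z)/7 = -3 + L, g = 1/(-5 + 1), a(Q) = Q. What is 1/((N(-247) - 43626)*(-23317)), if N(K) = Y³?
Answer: 6539203/6651856741901014 ≈ 9.8306e-10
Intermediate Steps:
g = -¼ (g = 1/(-4) = -¼ ≈ -0.25000)
Z(L, z) = -42 + 7*L (Z(L, z) = -21 + 7*(-3 + L) = -21 + (-21 + 7*L) = -42 + 7*L)
Y = -4/187 (Y = 1/(-3 + (-42 + 7*(-¼))) = 1/(-3 + (-42 - 7/4)) = 1/(-3 - 175/4) = 1/(-187/4) = -4/187 ≈ -0.021390)
N(K) = -64/6539203 (N(K) = (-4/187)³ = -64/6539203)
1/((N(-247) - 43626)*(-23317)) = 1/(-64/6539203 - 43626*(-23317)) = -1/23317/(-285279270142/6539203) = -6539203/285279270142*(-1/23317) = 6539203/6651856741901014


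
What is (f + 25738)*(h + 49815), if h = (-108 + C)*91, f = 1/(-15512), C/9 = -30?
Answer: 6155204180535/15512 ≈ 3.9680e+8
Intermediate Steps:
C = -270 (C = 9*(-30) = -270)
f = -1/15512 ≈ -6.4466e-5
h = -34398 (h = (-108 - 270)*91 = -378*91 = -34398)
(f + 25738)*(h + 49815) = (-1/15512 + 25738)*(-34398 + 49815) = (399247855/15512)*15417 = 6155204180535/15512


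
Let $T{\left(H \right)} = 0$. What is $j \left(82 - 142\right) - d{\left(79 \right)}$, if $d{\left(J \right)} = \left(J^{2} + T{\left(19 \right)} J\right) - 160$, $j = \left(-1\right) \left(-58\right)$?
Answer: $-9561$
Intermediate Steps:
$j = 58$
$d{\left(J \right)} = -160 + J^{2}$ ($d{\left(J \right)} = \left(J^{2} + 0 J\right) - 160 = \left(J^{2} + 0\right) - 160 = J^{2} - 160 = -160 + J^{2}$)
$j \left(82 - 142\right) - d{\left(79 \right)} = 58 \left(82 - 142\right) - \left(-160 + 79^{2}\right) = 58 \left(-60\right) - \left(-160 + 6241\right) = -3480 - 6081 = -9561$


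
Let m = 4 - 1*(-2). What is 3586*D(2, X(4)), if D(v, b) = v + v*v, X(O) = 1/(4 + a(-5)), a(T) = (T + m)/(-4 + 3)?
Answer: 21516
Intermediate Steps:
m = 6 (m = 4 + 2 = 6)
a(T) = -6 - T (a(T) = (T + 6)/(-4 + 3) = (6 + T)/(-1) = (6 + T)*(-1) = -6 - T)
X(O) = ⅓ (X(O) = 1/(4 + (-6 - 1*(-5))) = 1/(4 + (-6 + 5)) = 1/(4 - 1) = 1/3 = ⅓)
D(v, b) = v + v²
3586*D(2, X(4)) = 3586*(2*(1 + 2)) = 3586*(2*3) = 3586*6 = 21516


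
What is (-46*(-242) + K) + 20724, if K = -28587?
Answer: 3269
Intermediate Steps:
(-46*(-242) + K) + 20724 = (-46*(-242) - 28587) + 20724 = (11132 - 28587) + 20724 = -17455 + 20724 = 3269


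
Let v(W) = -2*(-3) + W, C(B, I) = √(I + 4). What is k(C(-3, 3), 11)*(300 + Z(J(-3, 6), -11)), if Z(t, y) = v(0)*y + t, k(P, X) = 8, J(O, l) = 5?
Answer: 1912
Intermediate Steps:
C(B, I) = √(4 + I)
v(W) = 6 + W
Z(t, y) = t + 6*y (Z(t, y) = (6 + 0)*y + t = 6*y + t = t + 6*y)
k(C(-3, 3), 11)*(300 + Z(J(-3, 6), -11)) = 8*(300 + (5 + 6*(-11))) = 8*(300 + (5 - 66)) = 8*(300 - 61) = 8*239 = 1912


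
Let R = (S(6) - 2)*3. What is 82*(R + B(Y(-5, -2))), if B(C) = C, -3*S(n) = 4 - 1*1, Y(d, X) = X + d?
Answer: -1312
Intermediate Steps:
S(n) = -1 (S(n) = -(4 - 1*1)/3 = -(4 - 1)/3 = -⅓*3 = -1)
R = -9 (R = (-1 - 2)*3 = -3*3 = -9)
82*(R + B(Y(-5, -2))) = 82*(-9 + (-2 - 5)) = 82*(-9 - 7) = 82*(-16) = -1312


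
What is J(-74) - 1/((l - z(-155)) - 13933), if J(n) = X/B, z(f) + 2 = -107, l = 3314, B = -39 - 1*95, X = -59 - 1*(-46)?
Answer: 34191/352085 ≈ 0.097110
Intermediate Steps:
X = -13 (X = -59 + 46 = -13)
B = -134 (B = -39 - 95 = -134)
z(f) = -109 (z(f) = -2 - 107 = -109)
J(n) = 13/134 (J(n) = -13/(-134) = -13*(-1/134) = 13/134)
J(-74) - 1/((l - z(-155)) - 13933) = 13/134 - 1/((3314 - 1*(-109)) - 13933) = 13/134 - 1/((3314 + 109) - 13933) = 13/134 - 1/(3423 - 13933) = 13/134 - 1/(-10510) = 13/134 - 1*(-1/10510) = 13/134 + 1/10510 = 34191/352085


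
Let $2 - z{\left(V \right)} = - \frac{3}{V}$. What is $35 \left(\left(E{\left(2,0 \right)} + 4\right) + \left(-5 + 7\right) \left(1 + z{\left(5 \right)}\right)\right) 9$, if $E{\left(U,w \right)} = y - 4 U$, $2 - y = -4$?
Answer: $2898$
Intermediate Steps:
$z{\left(V \right)} = 2 + \frac{3}{V}$ ($z{\left(V \right)} = 2 - - \frac{3}{V} = 2 + \frac{3}{V}$)
$y = 6$ ($y = 2 - -4 = 2 + 4 = 6$)
$E{\left(U,w \right)} = 6 - 4 U$
$35 \left(\left(E{\left(2,0 \right)} + 4\right) + \left(-5 + 7\right) \left(1 + z{\left(5 \right)}\right)\right) 9 = 35 \left(\left(\left(6 - 8\right) + 4\right) + \left(-5 + 7\right) \left(1 + \left(2 + \frac{3}{5}\right)\right)\right) 9 = 35 \left(\left(\left(6 - 8\right) + 4\right) + 2 \left(1 + \left(2 + 3 \cdot \frac{1}{5}\right)\right)\right) 9 = 35 \left(\left(-2 + 4\right) + 2 \left(1 + \left(2 + \frac{3}{5}\right)\right)\right) 9 = 35 \left(2 + 2 \left(1 + \frac{13}{5}\right)\right) 9 = 35 \left(2 + 2 \cdot \frac{18}{5}\right) 9 = 35 \left(2 + \frac{36}{5}\right) 9 = 35 \cdot \frac{46}{5} \cdot 9 = 322 \cdot 9 = 2898$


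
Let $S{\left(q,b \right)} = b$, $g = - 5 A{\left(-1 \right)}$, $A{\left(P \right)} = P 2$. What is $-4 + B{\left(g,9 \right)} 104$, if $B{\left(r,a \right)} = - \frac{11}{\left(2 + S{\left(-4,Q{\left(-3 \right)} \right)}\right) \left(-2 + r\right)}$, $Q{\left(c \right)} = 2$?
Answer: $- \frac{159}{4} \approx -39.75$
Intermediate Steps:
$A{\left(P \right)} = 2 P$
$g = 10$ ($g = - 5 \cdot 2 \left(-1\right) = \left(-5\right) \left(-2\right) = 10$)
$B{\left(r,a \right)} = - \frac{11}{-8 + 4 r}$ ($B{\left(r,a \right)} = - \frac{11}{\left(2 + 2\right) \left(-2 + r\right)} = - \frac{11}{4 \left(-2 + r\right)} = - \frac{11}{-8 + 4 r}$)
$-4 + B{\left(g,9 \right)} 104 = -4 + - \frac{11}{-8 + 4 \cdot 10} \cdot 104 = -4 + - \frac{11}{-8 + 40} \cdot 104 = -4 + - \frac{11}{32} \cdot 104 = -4 + \left(-11\right) \frac{1}{32} \cdot 104 = -4 - \frac{143}{4} = - \frac{159}{4}$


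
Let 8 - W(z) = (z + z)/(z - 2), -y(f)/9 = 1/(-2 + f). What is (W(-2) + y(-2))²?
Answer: 1369/16 ≈ 85.563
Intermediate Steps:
y(f) = -9/(-2 + f)
W(z) = 8 - 2*z/(-2 + z) (W(z) = 8 - (z + z)/(z - 2) = 8 - 2*z/(-2 + z))
(W(-2) + y(-2))² = (2*(-8 + 3*(-2))/(-2 - 2) - 9/(-2 - 2))² = (2*(-8 - 6)/(-4) - 9/(-4))² = (2*(-¼)*(-14) - 9*(-¼))² = (7 + 9/4)² = (37/4)² = 1369/16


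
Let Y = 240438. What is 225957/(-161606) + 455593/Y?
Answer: 4824478298/9714055857 ≈ 0.49665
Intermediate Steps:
225957/(-161606) + 455593/Y = 225957/(-161606) + 455593/240438 = 225957*(-1/161606) + 455593*(1/240438) = -225957/161606 + 455593/240438 = 4824478298/9714055857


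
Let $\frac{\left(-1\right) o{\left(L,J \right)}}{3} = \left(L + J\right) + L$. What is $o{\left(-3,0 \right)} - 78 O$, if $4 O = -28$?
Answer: $564$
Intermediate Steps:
$O = -7$ ($O = \frac{1}{4} \left(-28\right) = -7$)
$o{\left(L,J \right)} = - 6 L - 3 J$ ($o{\left(L,J \right)} = - 3 \left(\left(L + J\right) + L\right) = - 3 \left(\left(J + L\right) + L\right) = - 3 \left(J + 2 L\right) = - 6 L - 3 J$)
$o{\left(-3,0 \right)} - 78 O = \left(\left(-6\right) \left(-3\right) - 0\right) - -546 = \left(18 + 0\right) + 546 = 18 + 546 = 564$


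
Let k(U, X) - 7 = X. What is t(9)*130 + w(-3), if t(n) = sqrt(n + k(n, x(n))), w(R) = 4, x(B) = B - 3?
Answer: 4 + 130*sqrt(22) ≈ 613.75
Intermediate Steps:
x(B) = -3 + B
k(U, X) = 7 + X
t(n) = sqrt(4 + 2*n) (t(n) = sqrt(n + (7 + (-3 + n))) = sqrt(n + (4 + n)) = sqrt(4 + 2*n))
t(9)*130 + w(-3) = sqrt(4 + 2*9)*130 + 4 = sqrt(4 + 18)*130 + 4 = sqrt(22)*130 + 4 = 130*sqrt(22) + 4 = 4 + 130*sqrt(22)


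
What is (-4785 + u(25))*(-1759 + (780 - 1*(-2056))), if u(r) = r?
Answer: -5126520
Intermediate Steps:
(-4785 + u(25))*(-1759 + (780 - 1*(-2056))) = (-4785 + 25)*(-1759 + (780 - 1*(-2056))) = -4760*(-1759 + (780 + 2056)) = -4760*(-1759 + 2836) = -4760*1077 = -5126520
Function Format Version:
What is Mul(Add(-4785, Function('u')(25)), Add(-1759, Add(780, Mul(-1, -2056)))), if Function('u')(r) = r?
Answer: -5126520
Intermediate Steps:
Mul(Add(-4785, Function('u')(25)), Add(-1759, Add(780, Mul(-1, -2056)))) = Mul(Add(-4785, 25), Add(-1759, Add(780, Mul(-1, -2056)))) = Mul(-4760, Add(-1759, Add(780, 2056))) = Mul(-4760, Add(-1759, 2836)) = Mul(-4760, 1077) = -5126520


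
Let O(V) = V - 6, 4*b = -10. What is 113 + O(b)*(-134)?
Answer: 1252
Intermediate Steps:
b = -5/2 (b = (1/4)*(-10) = -5/2 ≈ -2.5000)
O(V) = -6 + V
113 + O(b)*(-134) = 113 + (-6 - 5/2)*(-134) = 113 - 17/2*(-134) = 113 + 1139 = 1252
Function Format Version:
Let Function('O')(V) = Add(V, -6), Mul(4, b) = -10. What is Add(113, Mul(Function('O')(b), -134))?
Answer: 1252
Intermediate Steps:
b = Rational(-5, 2) (b = Mul(Rational(1, 4), -10) = Rational(-5, 2) ≈ -2.5000)
Function('O')(V) = Add(-6, V)
Add(113, Mul(Function('O')(b), -134)) = Add(113, Mul(Add(-6, Rational(-5, 2)), -134)) = Add(113, Mul(Rational(-17, 2), -134)) = Add(113, 1139) = 1252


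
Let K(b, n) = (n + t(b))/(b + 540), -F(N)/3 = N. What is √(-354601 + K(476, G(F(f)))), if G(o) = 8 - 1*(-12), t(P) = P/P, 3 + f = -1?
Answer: I*√91509747130/508 ≈ 595.48*I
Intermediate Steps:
f = -4 (f = -3 - 1 = -4)
F(N) = -3*N
t(P) = 1
G(o) = 20 (G(o) = 8 + 12 = 20)
K(b, n) = (1 + n)/(540 + b) (K(b, n) = (n + 1)/(b + 540) = (1 + n)/(540 + b))
√(-354601 + K(476, G(F(f)))) = √(-354601 + (1 + 20)/(540 + 476)) = √(-354601 + 21/1016) = √(-360274595/1016) = I*√91509747130/508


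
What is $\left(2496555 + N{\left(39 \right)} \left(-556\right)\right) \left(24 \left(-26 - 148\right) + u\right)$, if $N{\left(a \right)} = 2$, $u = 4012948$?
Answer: $10003662025996$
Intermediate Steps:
$\left(2496555 + N{\left(39 \right)} \left(-556\right)\right) \left(24 \left(-26 - 148\right) + u\right) = \left(2496555 + 2 \left(-556\right)\right) \left(24 \left(-26 - 148\right) + 4012948\right) = \left(2496555 - 1112\right) \left(24 \left(-174\right) + 4012948\right) = 2495443 \left(-4176 + 4012948\right) = 2495443 \cdot 4008772 = 10003662025996$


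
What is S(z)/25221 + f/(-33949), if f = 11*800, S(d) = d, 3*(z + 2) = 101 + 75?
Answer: -660063070/2568683187 ≈ -0.25697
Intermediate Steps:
z = 170/3 (z = -2 + (101 + 75)/3 = -2 + (1/3)*176 = -2 + 176/3 = 170/3 ≈ 56.667)
f = 8800
S(z)/25221 + f/(-33949) = (170/3)/25221 + 8800/(-33949) = (170/3)*(1/25221) + 8800*(-1/33949) = 170/75663 - 8800/33949 = -660063070/2568683187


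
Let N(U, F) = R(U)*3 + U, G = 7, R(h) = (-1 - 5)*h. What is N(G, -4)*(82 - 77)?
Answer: -595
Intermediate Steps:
R(h) = -6*h
N(U, F) = -17*U (N(U, F) = -6*U*3 + U = -18*U + U = -17*U)
N(G, -4)*(82 - 77) = (-17*7)*(82 - 77) = -119*5 = -595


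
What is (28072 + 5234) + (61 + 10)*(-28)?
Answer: 31318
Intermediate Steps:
(28072 + 5234) + (61 + 10)*(-28) = 33306 + 71*(-28) = 33306 - 1988 = 31318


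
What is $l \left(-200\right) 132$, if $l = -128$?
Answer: $3379200$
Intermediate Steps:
$l \left(-200\right) 132 = \left(-128\right) \left(-200\right) 132 = 25600 \cdot 132 = 3379200$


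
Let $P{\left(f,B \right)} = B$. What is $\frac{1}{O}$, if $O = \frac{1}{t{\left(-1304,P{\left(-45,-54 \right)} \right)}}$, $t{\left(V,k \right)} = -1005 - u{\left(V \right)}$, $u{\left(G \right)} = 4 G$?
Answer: $4211$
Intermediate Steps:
$t{\left(V,k \right)} = -1005 - 4 V$
$O = \frac{1}{4211}$ ($O = \frac{1}{-1005 - -5216} = \frac{1}{-1005 + 5216} = \frac{1}{4211} \approx 0.00023747$)
$\frac{1}{O} = \frac{1}{\frac{1}{4211}} = 4211$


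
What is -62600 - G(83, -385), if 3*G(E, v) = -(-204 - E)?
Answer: -188087/3 ≈ -62696.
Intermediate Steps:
G(E, v) = 68 + E/3 (G(E, v) = (-(-204 - E))/3 = (204 + E)/3 = 68 + E/3)
-62600 - G(83, -385) = -62600 - (68 + (1/3)*83) = -62600 - (68 + 83/3) = -62600 - 1*287/3 = -62600 - 287/3 = -188087/3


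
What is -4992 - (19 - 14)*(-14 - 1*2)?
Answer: -4912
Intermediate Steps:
-4992 - (19 - 14)*(-14 - 1*2) = -4992 - 5*(-14 - 2) = -4992 - 5*(-16) = -4992 - 1*(-80) = -4992 + 80 = -4912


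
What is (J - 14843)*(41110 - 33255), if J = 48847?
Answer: 267101420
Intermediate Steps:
(J - 14843)*(41110 - 33255) = (48847 - 14843)*(41110 - 33255) = 34004*7855 = 267101420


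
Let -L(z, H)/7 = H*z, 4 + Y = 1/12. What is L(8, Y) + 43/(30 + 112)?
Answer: 93565/426 ≈ 219.64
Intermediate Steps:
Y = -47/12 (Y = -4 + 1/12 = -47/12 ≈ -3.9167)
L(z, H) = -7*H*z
L(8, Y) + 43/(30 + 112) = -7*(-47/12)*8 + 43/(30 + 112) = 658/3 + 43/142 = 93565/426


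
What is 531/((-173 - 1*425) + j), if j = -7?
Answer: -531/605 ≈ -0.87769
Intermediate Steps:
531/((-173 - 1*425) + j) = 531/((-173 - 1*425) - 7) = 531/((-173 - 425) - 7) = 531/(-598 - 7) = 531/(-605) = 531*(-1/605) = -531/605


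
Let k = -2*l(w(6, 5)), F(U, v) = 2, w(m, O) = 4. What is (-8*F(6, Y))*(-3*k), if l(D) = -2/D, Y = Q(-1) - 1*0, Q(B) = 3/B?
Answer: 48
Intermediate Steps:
Y = -3 (Y = 3/(-1) - 1*0 = 3*(-1) + 0 = -3 + 0 = -3)
k = 1 (k = -(-4)/4 = -2*(-1/2) = 1)
(-8*F(6, Y))*(-3*k) = (-8*2)*(-3*1) = -16*(-3) = 48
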